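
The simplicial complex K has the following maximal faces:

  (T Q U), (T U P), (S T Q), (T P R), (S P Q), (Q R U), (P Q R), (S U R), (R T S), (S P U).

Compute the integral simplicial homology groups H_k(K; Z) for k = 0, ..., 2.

H_0 ≅ Z,  H_1 ≅ Z/2,  H_2 = 0.

We work with the vertex ordering P < Q < R < S < T < U. The simplices of K, each written with vertices in increasing order, are:

  0-simplices (6): P, Q, R, S, T, U
  1-simplices (15): PQ, PR, PS, PT, PU, QR, QS, QT, QU, RS, RT, RU, ST, SU, TU
  2-simplices (10): PQR, PQS, PRT, PSU, PTU, QRU, QST, QTU, RST, RSU

Hence C_0 ≅ Z^6, C_1 ≅ Z^15, C_2 ≅ Z^10.

The boundary map ∂_1: C_1 → C_0 is given by ∂[p,q] = [q] − [p].
The 6×15 boundary matrix has rank 5 and Smith normal form diag(1,1,1,1,1).

The boundary map ∂_2: C_2 → C_1 acts by ∂[p,q,r] = [q,r] − [p,r] + [p,q]. For instance
  ∂QRU = RU − QU + QR,
  ∂PQR = QR − PR + PQ.
The resulting 15×10 matrix has rank 10, and its Smith normal form has invariant factors (1,1,1,1,1,1,1,1,1,2).

From H_k ≅ ker(∂_k) / im(∂_{k+1}) we obtain:

  H_0: rank C_0 − rank ∂_1 = 6 − 5 = 1, and the invariant factors of ∂_1 are all 1, so H_0 ≅ Z.
  H_1: rank ker ∂_1 − rank ∂_2 = (15 − 5) − 10 = 0, and ∂_2 has invariant factor 2 > 1, so H_1 ≅ Z/2.
  H_2: rank ker ∂_2 − rank ∂_3 = (10 − 10) − 0 = 0, and there is no ∂_3, so H_2 ≅ 0.

As a check, the Euler characteristic is 6 − 15 + 10 = 1, which agrees with 1 − 0 + 0 = 1.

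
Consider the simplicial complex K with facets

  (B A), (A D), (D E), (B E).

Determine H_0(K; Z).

H_0 ≅ Z.

We work with the vertex ordering A < B < D < E. The simplices of K, each written with vertices in increasing order, are:

  0-simplices (4): A, B, D, E
  1-simplices (4): AB, AD, BE, DE

giving chain groups C_0 ≅ Z^4, C_1 ≅ Z^4.

∂_1: C_1 → C_0 maps an edge to its endpoints' difference, ∂[p,q] = q − p.
The 4×4 boundary matrix has rank 3 and Smith normal form diag(1,1,1).

Now H_k = ker ∂_k / im ∂_{k+1}, so:

  H_0: rank C_0 − rank ∂_1 = 4 − 3 = 1, and the invariant factors of ∂_1 are all 1, so H_0 ≅ Z.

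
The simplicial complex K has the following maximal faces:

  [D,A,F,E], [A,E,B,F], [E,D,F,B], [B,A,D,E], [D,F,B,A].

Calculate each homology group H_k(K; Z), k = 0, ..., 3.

We work with the vertex ordering A < B < D < E < F. The simplices of K, each written with vertices in increasing order, are:

  0-simplices (5): A, B, D, E, F
  1-simplices (10): AB, AD, AE, AF, BD, BE, BF, DE, DF, EF
  2-simplices (10): ABD, ABE, ABF, ADE, ADF, AEF, BDE, BDF, BEF, DEF
  3-simplices (5): ABDE, ABDF, ABEF, ADEF, BDEF

giving chain groups C_0 ≅ Z^5, C_1 ≅ Z^10, C_2 ≅ Z^10, C_3 ≅ Z^5.

The boundary map ∂_1: C_1 → C_0 maps an edge to its endpoints' difference, ∂[p,q] = q − p.
This gives a 5×10 integer matrix of rank 4; reducing to Smith normal form yields diagonal entries (1,1,1,1).

Boundary ∂_2: C_2 → C_1 acts by ∂[p,q,r] = [q,r] − [p,r] + [p,q]. For instance
  ∂AEF = EF − AF + AE,
  ∂BDE = DE − BE + BD.
The 10×10 boundary matrix has rank 6 and Smith normal form diag(1,1,1,1,1,1).

Boundary ∂_3: C_3 → C_2 sends each 3-simplex σ to the alternating sum Σ_i (−1)^i (σ with its i-th vertex removed). For instance
  ∂ABDF = BDF − ADF + ABF − ABD,
  ∂ABDE = BDE − ADE + ABE − ABD.
This gives a 10×5 integer matrix of rank 4; reducing to Smith normal form yields diagonal entries (1,1,1,1).

Now H_k = ker ∂_k / im ∂_{k+1}, so:

  H_0: rank C_0 − rank ∂_1 = 5 − 4 = 1, and the invariant factors of ∂_1 are all 1, so H_0 = Z.
  H_1: rank ker ∂_1 − rank ∂_2 = (10 − 4) − 6 = 0, and the invariant factors of ∂_2 are all 1, so H_1 = 0.
  H_2: rank ker ∂_2 − rank ∂_3 = (10 − 6) − 4 = 0, and the invariant factors of ∂_3 are all 1, so H_2 = 0.
  H_3: rank ker ∂_3 − rank ∂_4 = (5 − 4) − 0 = 1, and there is no ∂_4, so H_3 = Z.

H_0 = Z,  H_1 = 0,  H_2 = 0,  H_3 = Z.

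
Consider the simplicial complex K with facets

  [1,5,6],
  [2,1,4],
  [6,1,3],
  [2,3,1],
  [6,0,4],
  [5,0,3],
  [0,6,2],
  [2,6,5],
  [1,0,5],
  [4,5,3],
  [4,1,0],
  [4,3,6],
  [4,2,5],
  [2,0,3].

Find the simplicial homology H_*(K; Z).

H_0 ≅ Z,  H_1 ≅ Z^2,  H_2 ≅ Z.

K has 7 vertices, 21 edges, 14 triangles.
rank ∂_0 = 0, rank ∂_1 = 6 ⇒ b_0 = 7 − 0 − 6 = 1; all invariant factors of ∂_1 are 1 so no torsion. So H_0 = Z.
rank ∂_1 = 6, rank ∂_2 = 13 ⇒ b_1 = 21 − 6 − 13 = 2; all invariant factors of ∂_2 are 1 so no torsion. So H_1 = Z^2.
rank ∂_2 = 13, rank ∂_3 = 0 ⇒ b_2 = 14 − 13 − 0 = 1. So H_2 = Z.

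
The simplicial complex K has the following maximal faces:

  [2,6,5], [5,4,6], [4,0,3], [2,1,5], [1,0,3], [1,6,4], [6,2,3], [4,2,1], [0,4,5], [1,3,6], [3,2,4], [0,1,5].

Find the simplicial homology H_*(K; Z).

H_0 ≅ Z,  H_1 ≅ Z/2,  H_2 = 0.

Fix the vertex order 0 < 1 < 2 < 3 < 4 < 5 < 6 and write every simplex with vertices in increasing order. Then dim K = 2 and the simplices of K are:

  0-simplices (7): [0], [1], [2], [3], [4], [5], [6]
  1-simplices (18): [0,1], [0,3], [0,4], [0,5], [1,2], [1,3], [1,4], [1,5], [1,6], [2,3], [2,4], [2,5], [2,6], [3,4], [3,6], [4,5], [4,6], [5,6]
  2-simplices (12): [0,1,3], [0,1,5], [0,3,4], [0,4,5], [1,2,4], [1,2,5], [1,3,6], [1,4,6], [2,3,4], [2,3,6], [2,5,6], [4,5,6]

Hence C_0 ≅ Z^7, C_1 ≅ Z^18, C_2 ≅ Z^12.

∂_1: C_1 → C_0 sends each edge [p,q] (with p < q) to q − p.
The 7×18 boundary matrix has rank 6 and Smith normal form diag(1,1,1,1,1,1).

∂_2: C_2 → C_1 sends each 2-simplex [p,q,r] to [q,r] − [p,r] + [p,q]. For instance
  ∂[0,3,4] = [3,4] − [0,4] + [0,3],
  ∂[0,1,5] = [1,5] − [0,5] + [0,1].
This gives a 18×12 integer matrix of rank 12; reducing to Smith normal form yields diagonal entries (1,1,1,1,1,1,1,1,1,1,1,2).

From H_k ≅ ker(∂_k) / im(∂_{k+1}) we obtain:

  H_0: rank C_0 − rank ∂_1 = 7 − 6 = 1, and the invariant factors of ∂_1 are all 1, so H_0 ≅ Z.
  H_1: rank ker ∂_1 − rank ∂_2 = (18 − 6) − 12 = 0, and ∂_2 has invariant factor 2 > 1, so H_1 ≅ Z/2.
  H_2: rank ker ∂_2 − rank ∂_3 = (12 − 12) − 0 = 0, and there is no ∂_3, so H_2 ≅ 0.

As a check, the Euler characteristic is 7 − 18 + 12 = 1, which agrees with 1 − 0 + 0 = 1.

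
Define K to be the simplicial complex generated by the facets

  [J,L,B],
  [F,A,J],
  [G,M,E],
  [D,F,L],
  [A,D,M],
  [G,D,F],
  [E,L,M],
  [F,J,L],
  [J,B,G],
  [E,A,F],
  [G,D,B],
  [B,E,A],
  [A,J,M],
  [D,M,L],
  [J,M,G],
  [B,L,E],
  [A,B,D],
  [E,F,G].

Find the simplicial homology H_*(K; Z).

Take the total order A < B < D < E < F < G < J < L < M on the vertex set. Then K (dimension 2) consists of the simplices:

  0-simplices (9): A, B, D, E, F, G, J, L, M
  1-simplices (27): AB, AD, AE, AF, AJ, AM, BD, BE, BG, BJ, BL, DF, DG, DL, DM, EF, EG, EL, EM, FG, FJ, FL, GJ, GM, JL, JM, LM
  2-simplices (18): ABD, ABE, ADM, AEF, AFJ, AJM, BDG, BEL, BGJ, BJL, DFG, DFL, DLM, EFG, EGM, ELM, FJL, GJM

Hence C_0 ≅ Z^9, C_1 ≅ Z^27, C_2 ≅ Z^18.

Boundary ∂_1: C_1 → C_0 maps an edge to its endpoints' difference, ∂[p,q] = q − p. For instance
  ∂FG = G − F.
The resulting 9×27 matrix has rank 8, and its Smith normal form has invariant factors (1,1,1,1,1,1,1,1).

The boundary map ∂_2: C_2 → C_1 maps a triangle to the signed sum of its edges. For instance
  ∂ABD = BD − AD + AB,
  ∂ELM = LM − EM + EL.
As a 27×18 matrix over Z this has rank 17, with invariant factors (1,1,1,1,1,1,1,1,1,1,1,1,1,1,1,1,1).

Now H_k = ker ∂_k / im ∂_{k+1}, so:

  H_0: rank C_0 − rank ∂_1 = 9 − 8 = 1, and the invariant factors of ∂_1 are all 1, so H_0 = Z.
  H_1: rank ker ∂_1 − rank ∂_2 = (27 − 8) − 17 = 2, and the invariant factors of ∂_2 are all 1, so H_1 = Z^2.
  H_2: rank ker ∂_2 − rank ∂_3 = (18 − 17) − 0 = 1, and there is no ∂_3, so H_2 = Z.

H_0 = Z,  H_1 = Z^2,  H_2 = Z.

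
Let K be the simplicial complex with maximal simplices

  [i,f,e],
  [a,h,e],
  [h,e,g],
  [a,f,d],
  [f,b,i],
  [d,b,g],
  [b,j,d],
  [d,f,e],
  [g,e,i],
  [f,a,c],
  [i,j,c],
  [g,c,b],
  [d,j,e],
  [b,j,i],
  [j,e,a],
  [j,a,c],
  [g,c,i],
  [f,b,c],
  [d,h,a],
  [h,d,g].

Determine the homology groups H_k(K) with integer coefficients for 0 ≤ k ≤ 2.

H_0 = Z,  H_1 = Z ⊕ Z_2,  H_2 = 0.

Fix the vertex order a < b < c < d < e < f < g < h < i < j and write every simplex with vertices in increasing order. Then dim K = 2 and the simplices of K are:

  0-simplices (10): a, b, c, d, e, f, g, h, i, j
  1-simplices (30): ac, ad, ae, af, ah, aj, bc, bd, bf, bg, bi, bj, cf, cg, ci, cj, de, df, dg, dh, dj, ef, eg, eh, ei, ej, fi, gh, gi, ij
  2-simplices (20): acf, acj, adf, adh, aeh, aej, bcf, bcg, bdg, bdj, bfi, bij, cgi, cij, def, dej, dgh, efi, egh, egi

giving chain groups C_0 ≅ Z^10, C_1 ≅ Z^30, C_2 ≅ Z^20.

The boundary map ∂_1: C_1 → C_0 maps an edge to its endpoints' difference, ∂[p,q] = q − p. For instance
  ∂cg = g − c.
As a 10×30 matrix over Z this has rank 9, with invariant factors (1,1,1,1,1,1,1,1,1).

Boundary ∂_2: C_2 → C_1 sends each 2-simplex [p,q,r] to [q,r] − [p,r] + [p,q]. For instance
  ∂efi = fi − ei + ef,
  ∂dgh = gh − dh + dg.
The 30×20 boundary matrix has rank 20 and Smith normal form diag(1,1,1,1,1,1,1,1,1,1,1,1,1,1,1,1,1,1,1,2).

Computing H_k = (kernel of ∂_k) / (image of ∂_{k+1}):

  H_0: rank C_0 − rank ∂_1 = 10 − 9 = 1, and the invariant factors of ∂_1 are all 1, so H_0 = Z.
  H_1: rank ker ∂_1 − rank ∂_2 = (30 − 9) − 20 = 1, and ∂_2 has invariant factor 2 > 1, so H_1 = Z ⊕ Z_2.
  H_2: rank ker ∂_2 − rank ∂_3 = (20 − 20) − 0 = 0, and there is no ∂_3, so H_2 = 0.

As a check, the Euler characteristic is 10 − 30 + 20 = 0, which agrees with 1 − 1 + 0 = 0.
(K is a triangulation of the Klein bottle.)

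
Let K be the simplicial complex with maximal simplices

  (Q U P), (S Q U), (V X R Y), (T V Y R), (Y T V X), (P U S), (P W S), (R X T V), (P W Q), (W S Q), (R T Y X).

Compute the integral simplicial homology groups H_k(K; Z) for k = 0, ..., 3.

Order the vertices as P < Q < R < S < T < U < V < W < X < Y. Listing each simplex with vertices in this order, K has dimension 3 with simplices:

  0-simplices (10): P, Q, R, S, T, U, V, W, X, Y
  1-simplices (19): PQ, PS, PU, PW, QS, QU, QW, RT, RV, RX, RY, SU, SW, TV, TX, TY, VX, VY, XY
  2-simplices (16): PQU, PQW, PSU, PSW, QSU, QSW, RTV, RTX, RTY, RVX, RVY, RXY, TVX, TVY, TXY, VXY
  3-simplices (5): RTVX, RTVY, RTXY, RVXY, TVXY

giving chain groups C_0 ≅ Z^10, C_1 ≅ Z^19, C_2 ≅ Z^16, C_3 ≅ Z^5.

The boundary map ∂_1: C_1 → C_0 maps an edge to its endpoints' difference, ∂[p,q] = q − p. For instance
  ∂RT = T − R.
The resulting 10×19 matrix has rank 8, and its Smith normal form has invariant factors (1,1,1,1,1,1,1,1).

∂_2: C_2 → C_1 acts by ∂[p,q,r] = [q,r] − [p,r] + [p,q]. For instance
  ∂TXY = XY − TY + TX,
  ∂RVX = VX − RX + RV.
This gives a 19×16 integer matrix of rank 11; reducing to Smith normal form yields diagonal entries (1,1,1,1,1,1,1,1,1,1,1).

The boundary map ∂_3: C_3 → C_2 sends each 3-simplex σ to the alternating sum Σ_i (−1)^i (σ with its i-th vertex removed). For instance
  ∂TVXY = VXY − TXY + TVY − TVX,
  ∂RVXY = VXY − RXY + RVY − RVX.
This gives a 16×5 integer matrix of rank 4; reducing to Smith normal form yields diagonal entries (1,1,1,1).

Reading off H_k = ker ∂_k / im ∂_{k+1}:

  H_0: rank C_0 − rank ∂_1 = 10 − 8 = 2, and the invariant factors of ∂_1 are all 1, so H_0 = Z^2.
  H_1: rank ker ∂_1 − rank ∂_2 = (19 − 8) − 11 = 0, and the invariant factors of ∂_2 are all 1, so H_1 = 0.
  H_2: rank ker ∂_2 − rank ∂_3 = (16 − 11) − 4 = 1, and the invariant factors of ∂_3 are all 1, so H_2 = Z.
  H_3: rank ker ∂_3 − rank ∂_4 = (5 − 4) − 0 = 1, and there is no ∂_4, so H_3 = Z.

H_0 ≅ Z^2,  H_1 = 0,  H_2 ≅ Z,  H_3 ≅ Z.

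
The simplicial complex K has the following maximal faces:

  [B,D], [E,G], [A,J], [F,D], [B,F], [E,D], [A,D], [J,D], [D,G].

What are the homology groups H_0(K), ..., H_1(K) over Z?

H_0 = Z,  H_1 = Z^3.

We work with the vertex ordering A < B < D < E < F < G < J. The simplices of K, each written with vertices in increasing order, are:

  0-simplices (7): A, B, D, E, F, G, J
  1-simplices (9): AD, AJ, BD, BF, DE, DF, DG, DJ, EG

so the chain groups are C_0 ≅ Z^7, C_1 ≅ Z^9.

∂_1: C_1 → C_0 is given by ∂[p,q] = [q] − [p].
This gives a 7×9 integer matrix of rank 6; reducing to Smith normal form yields diagonal entries (1,1,1,1,1,1).

From H_k ≅ ker(∂_k) / im(∂_{k+1}) we obtain:

  H_0: rank C_0 − rank ∂_1 = 7 − 6 = 1, and the invariant factors of ∂_1 are all 1, so H_0 ≅ Z.
  H_1: rank ker ∂_1 − rank ∂_2 = (9 − 6) − 0 = 3, and there is no ∂_2, so H_1 ≅ Z^3.

As a check, the Euler characteristic is 7 − 9 = -2, which agrees with 1 − 3 = -2.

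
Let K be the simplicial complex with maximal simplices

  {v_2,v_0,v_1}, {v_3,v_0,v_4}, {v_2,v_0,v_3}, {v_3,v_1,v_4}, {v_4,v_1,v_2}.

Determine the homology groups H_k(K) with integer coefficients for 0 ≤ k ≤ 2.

H_0 ≅ Z,  H_1 ≅ Z,  H_2 = 0.

We work with the vertex ordering v_0 < v_1 < v_2 < v_3 < v_4. The simplices of K, each written with vertices in increasing order, are:

  0-simplices (5): [v_0], [v_1], [v_2], [v_3], [v_4]
  1-simplices (10): [v_0,v_1], [v_0,v_2], [v_0,v_3], [v_0,v_4], [v_1,v_2], [v_1,v_3], [v_1,v_4], [v_2,v_3], [v_2,v_4], [v_3,v_4]
  2-simplices (5): [v_0,v_1,v_2], [v_0,v_2,v_3], [v_0,v_3,v_4], [v_1,v_2,v_4], [v_1,v_3,v_4]

so the chain groups are C_0 ≅ Z^5, C_1 ≅ Z^10, C_2 ≅ Z^5.

∂_1: C_1 → C_0 sends each edge [p,q] (with p < q) to q − p. For instance
  ∂[v_0,v_3] = [v_3] − [v_0].
The 5×10 boundary matrix has rank 4 and Smith normal form diag(1,1,1,1).

The boundary map ∂_2: C_2 → C_1 sends each 2-simplex [p,q,r] to [q,r] − [p,r] + [p,q]. For instance
  ∂[v_0,v_3,v_4] = [v_3,v_4] − [v_0,v_4] + [v_0,v_3],
  ∂[v_0,v_2,v_3] = [v_2,v_3] − [v_0,v_3] + [v_0,v_2].
The 10×5 boundary matrix has rank 5 and Smith normal form diag(1,1,1,1,1).

Reading off H_k = ker ∂_k / im ∂_{k+1}:

  H_0: rank C_0 − rank ∂_1 = 5 − 4 = 1, and the invariant factors of ∂_1 are all 1, so H_0 = Z.
  H_1: rank ker ∂_1 − rank ∂_2 = (10 − 4) − 5 = 1, and the invariant factors of ∂_2 are all 1, so H_1 = Z.
  H_2: rank ker ∂_2 − rank ∂_3 = (5 − 5) − 0 = 0, and there is no ∂_3, so H_2 = 0.

(K is a triangulation of the Möbius band.)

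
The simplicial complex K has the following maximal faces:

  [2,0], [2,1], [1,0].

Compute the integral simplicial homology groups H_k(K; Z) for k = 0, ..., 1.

Take the total order 0 < 1 < 2 on the vertex set. Then K (dimension 1) consists of the simplices:

  0-simplices (3): [0], [1], [2]
  1-simplices (3): [0,1], [0,2], [1,2]

Hence C_0 ≅ Z^3, C_1 ≅ Z^3.

The boundary map ∂_1: C_1 → C_0 is given by ∂[p,q] = [q] − [p]. For instance
  ∂[0,2] = [2] − [0].
This gives a 3×3 integer matrix of rank 2; reducing to Smith normal form yields diagonal entries (1,1).

Computing H_k = (kernel of ∂_k) / (image of ∂_{k+1}):

  H_0: rank C_0 − rank ∂_1 = 3 − 2 = 1, and the invariant factors of ∂_1 are all 1, so H_0 ≅ Z.
  H_1: rank ker ∂_1 − rank ∂_2 = (3 − 2) − 0 = 1, and there is no ∂_2, so H_1 ≅ Z.

H_0 = Z,  H_1 = Z.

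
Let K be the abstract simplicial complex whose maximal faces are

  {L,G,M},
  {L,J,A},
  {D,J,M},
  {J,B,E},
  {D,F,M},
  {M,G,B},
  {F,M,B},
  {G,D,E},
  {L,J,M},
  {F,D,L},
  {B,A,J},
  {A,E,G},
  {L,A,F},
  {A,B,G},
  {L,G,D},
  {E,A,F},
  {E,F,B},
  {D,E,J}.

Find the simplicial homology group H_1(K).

H_1 = Z × Z/2.

Order the vertices as A < B < D < E < F < G < J < L < M. Listing each simplex with vertices in this order, K has dimension 2 with simplices:

  0-simplices (9): A, B, D, E, F, G, J, L, M
  1-simplices (27): AB, AE, AF, AG, AJ, AL, BE, BF, BG, BJ, BM, DE, DF, DG, DJ, DL, DM, EF, EG, EJ, FL, FM, GL, GM, JL, JM, LM
  2-simplices (18): ABG, ABJ, AEF, AEG, AFL, AJL, BEF, BEJ, BFM, BGM, DEG, DEJ, DFL, DFM, DGL, DJM, GLM, JLM

giving chain groups C_0 ≅ Z^9, C_1 ≅ Z^27, C_2 ≅ Z^18.

∂_1: C_1 → C_0 maps an edge to its endpoints' difference, ∂[p,q] = q − p. For instance
  ∂FM = M − F.
This gives a 9×27 integer matrix of rank 8; reducing to Smith normal form yields diagonal entries (1,1,1,1,1,1,1,1).

The boundary map ∂_2: C_2 → C_1 sends each 2-simplex [p,q,r] to [q,r] − [p,r] + [p,q]. For instance
  ∂ABJ = BJ − AJ + AB,
  ∂BEF = EF − BF + BE.
This gives a 27×18 integer matrix of rank 18; reducing to Smith normal form yields diagonal entries (1,1,1,1,1,1,1,1,1,1,1,1,1,1,1,1,1,2).

From H_k ≅ ker(∂_k) / im(∂_{k+1}) we obtain:

  H_1: rank ker ∂_1 − rank ∂_2 = (27 − 8) − 18 = 1, and ∂_2 has invariant factor 2 > 1, so H_1 ≅ Z × Z/2.

(K is a triangulation of the Klein bottle.)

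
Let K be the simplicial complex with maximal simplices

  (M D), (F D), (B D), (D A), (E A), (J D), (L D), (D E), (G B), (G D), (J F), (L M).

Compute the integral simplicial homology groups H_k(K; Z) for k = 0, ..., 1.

H_0 ≅ Z,  H_1 ≅ Z^4.

Take the total order A < B < D < E < F < G < J < L < M on the vertex set. Then K (dimension 1) consists of the simplices:

  0-simplices (9): A, B, D, E, F, G, J, L, M
  1-simplices (12): AD, AE, BD, BG, DE, DF, DG, DJ, DL, DM, FJ, LM

so the chain groups are C_0 ≅ Z^9, C_1 ≅ Z^12.

∂_1: C_1 → C_0 sends each edge [p,q] (with p < q) to q − p. For instance
  ∂DE = E − D.
The resulting 9×12 matrix has rank 8, and its Smith normal form has invariant factors (1,1,1,1,1,1,1,1).

From H_k ≅ ker(∂_k) / im(∂_{k+1}) we obtain:

  H_0: rank C_0 − rank ∂_1 = 9 − 8 = 1, and the invariant factors of ∂_1 are all 1, so H_0 = Z.
  H_1: rank ker ∂_1 − rank ∂_2 = (12 − 8) − 0 = 4, and there is no ∂_2, so H_1 = Z^4.

(K is a triangulation of a wedge of 4 circles.)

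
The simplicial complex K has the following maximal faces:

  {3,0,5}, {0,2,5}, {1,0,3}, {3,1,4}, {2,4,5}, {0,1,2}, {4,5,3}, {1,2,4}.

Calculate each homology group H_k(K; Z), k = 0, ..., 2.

Order the vertices as 0 < 1 < 2 < 3 < 4 < 5. Listing each simplex with vertices in this order, K has dimension 2 with simplices:

  0-simplices (6): [0], [1], [2], [3], [4], [5]
  1-simplices (12): [0,1], [0,2], [0,3], [0,5], [1,2], [1,3], [1,4], [2,4], [2,5], [3,4], [3,5], [4,5]
  2-simplices (8): [0,1,2], [0,1,3], [0,2,5], [0,3,5], [1,2,4], [1,3,4], [2,4,5], [3,4,5]

Hence C_0 ≅ Z^6, C_1 ≅ Z^12, C_2 ≅ Z^8.

Boundary ∂_1: C_1 → C_0 is given by ∂[p,q] = [q] − [p].
As a 6×12 matrix over Z this has rank 5, with invariant factors (1,1,1,1,1).

∂_2: C_2 → C_1 maps a triangle to the signed sum of its edges. For instance
  ∂[1,2,4] = [2,4] − [1,4] + [1,2],
  ∂[2,4,5] = [4,5] − [2,5] + [2,4].
The 12×8 boundary matrix has rank 7 and Smith normal form diag(1,1,1,1,1,1,1).

From H_k ≅ ker(∂_k) / im(∂_{k+1}) we obtain:

  H_0: rank C_0 − rank ∂_1 = 6 − 5 = 1, and the invariant factors of ∂_1 are all 1, so H_0 ≅ Z.
  H_1: rank ker ∂_1 − rank ∂_2 = (12 − 5) − 7 = 0, and the invariant factors of ∂_2 are all 1, so H_1 ≅ 0.
  H_2: rank ker ∂_2 − rank ∂_3 = (8 − 7) − 0 = 1, and there is no ∂_3, so H_2 ≅ Z.

H_0 = Z,  H_1 = 0,  H_2 = Z.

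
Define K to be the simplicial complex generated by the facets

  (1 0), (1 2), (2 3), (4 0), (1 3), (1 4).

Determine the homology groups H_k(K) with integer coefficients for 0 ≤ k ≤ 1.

Order the vertices as 0 < 1 < 2 < 3 < 4. Listing each simplex with vertices in this order, K has dimension 1 with simplices:

  0-simplices (5): [0], [1], [2], [3], [4]
  1-simplices (6): [0,1], [0,4], [1,2], [1,3], [1,4], [2,3]

giving chain groups C_0 ≅ Z^5, C_1 ≅ Z^6.

∂_1: C_1 → C_0 maps an edge to its endpoints' difference, ∂[p,q] = q − p.
As a 5×6 matrix over Z this has rank 4, with invariant factors (1,1,1,1).

Now H_k = ker ∂_k / im ∂_{k+1}, so:

  H_0: rank C_0 − rank ∂_1 = 5 − 4 = 1, and the invariant factors of ∂_1 are all 1, so H_0 ≅ Z.
  H_1: rank ker ∂_1 − rank ∂_2 = (6 − 4) − 0 = 2, and there is no ∂_2, so H_1 ≅ Z^2.

H_0 = Z,  H_1 = Z^2.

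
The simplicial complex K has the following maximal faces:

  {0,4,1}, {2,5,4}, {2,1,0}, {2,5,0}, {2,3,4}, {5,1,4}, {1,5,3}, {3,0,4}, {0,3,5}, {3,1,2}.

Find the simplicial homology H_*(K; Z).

H_0 ≅ Z,  H_1 ≅ Z/2Z,  H_2 = 0.

Take the total order 0 < 1 < 2 < 3 < 4 < 5 on the vertex set. Then K (dimension 2) consists of the simplices:

  0-simplices (6): [0], [1], [2], [3], [4], [5]
  1-simplices (15): [0,1], [0,2], [0,3], [0,4], [0,5], [1,2], [1,3], [1,4], [1,5], [2,3], [2,4], [2,5], [3,4], [3,5], [4,5]
  2-simplices (10): [0,1,2], [0,1,4], [0,2,5], [0,3,4], [0,3,5], [1,2,3], [1,3,5], [1,4,5], [2,3,4], [2,4,5]

Hence C_0 ≅ Z^6, C_1 ≅ Z^15, C_2 ≅ Z^10.

∂_1: C_1 → C_0 is given by ∂[p,q] = [q] − [p].
The resulting 6×15 matrix has rank 5, and its Smith normal form has invariant factors (1,1,1,1,1).

The boundary map ∂_2: C_2 → C_1 acts by ∂[p,q,r] = [q,r] − [p,r] + [p,q]. For instance
  ∂[2,4,5] = [4,5] − [2,5] + [2,4],
  ∂[1,4,5] = [4,5] − [1,5] + [1,4].
As a 15×10 matrix over Z this has rank 10, with invariant factors (1,1,1,1,1,1,1,1,1,2).

Computing H_k = (kernel of ∂_k) / (image of ∂_{k+1}):

  H_0: rank C_0 − rank ∂_1 = 6 − 5 = 1, and the invariant factors of ∂_1 are all 1, so H_0 ≅ Z.
  H_1: rank ker ∂_1 − rank ∂_2 = (15 − 5) − 10 = 0, and ∂_2 has invariant factor 2 > 1, so H_1 ≅ Z/2Z.
  H_2: rank ker ∂_2 − rank ∂_3 = (10 − 10) − 0 = 0, and there is no ∂_3, so H_2 ≅ 0.

As a check, the Euler characteristic is 6 − 15 + 10 = 1, which agrees with 1 − 0 + 0 = 1.
(K is a triangulation of the real projective plane RP^2.)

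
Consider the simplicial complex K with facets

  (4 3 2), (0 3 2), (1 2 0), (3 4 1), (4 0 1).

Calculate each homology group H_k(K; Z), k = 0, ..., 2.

Take the total order 0 < 1 < 2 < 3 < 4 on the vertex set. Then K (dimension 2) consists of the simplices:

  0-simplices (5): [0], [1], [2], [3], [4]
  1-simplices (10): [0,1], [0,2], [0,3], [0,4], [1,2], [1,3], [1,4], [2,3], [2,4], [3,4]
  2-simplices (5): [0,1,2], [0,1,4], [0,2,3], [1,3,4], [2,3,4]

so the chain groups are C_0 ≅ Z^5, C_1 ≅ Z^10, C_2 ≅ Z^5.

Boundary ∂_1: C_1 → C_0 maps an edge to its endpoints' difference, ∂[p,q] = q − p.
The resulting 5×10 matrix has rank 4, and its Smith normal form has invariant factors (1,1,1,1).

The boundary map ∂_2: C_2 → C_1 sends each 2-simplex [p,q,r] to [q,r] − [p,r] + [p,q]. For instance
  ∂[2,3,4] = [3,4] − [2,4] + [2,3],
  ∂[0,2,3] = [2,3] − [0,3] + [0,2].
The 10×5 boundary matrix has rank 5 and Smith normal form diag(1,1,1,1,1).

Reading off H_k = ker ∂_k / im ∂_{k+1}:

  H_0: rank C_0 − rank ∂_1 = 5 − 4 = 1, and the invariant factors of ∂_1 are all 1, so H_0 = Z.
  H_1: rank ker ∂_1 − rank ∂_2 = (10 − 4) − 5 = 1, and the invariant factors of ∂_2 are all 1, so H_1 = Z.
  H_2: rank ker ∂_2 − rank ∂_3 = (5 − 5) − 0 = 0, and there is no ∂_3, so H_2 = 0.

As a check, the Euler characteristic is 5 − 10 + 5 = 0, which agrees with 1 − 1 + 0 = 0.
(K is a triangulation of the Möbius band.)

H_0 ≅ Z,  H_1 ≅ Z,  H_2 = 0.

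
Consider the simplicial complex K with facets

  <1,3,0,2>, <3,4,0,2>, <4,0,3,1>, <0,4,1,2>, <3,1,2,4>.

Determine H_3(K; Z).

H_3 ≅ Z.

Fix the vertex order 0 < 1 < 2 < 3 < 4 and write every simplex with vertices in increasing order. Then dim K = 3 and the simplices of K are:

  0-simplices (5): [0], [1], [2], [3], [4]
  1-simplices (10): [0,1], [0,2], [0,3], [0,4], [1,2], [1,3], [1,4], [2,3], [2,4], [3,4]
  2-simplices (10): [0,1,2], [0,1,3], [0,1,4], [0,2,3], [0,2,4], [0,3,4], [1,2,3], [1,2,4], [1,3,4], [2,3,4]
  3-simplices (5): [0,1,2,3], [0,1,2,4], [0,1,3,4], [0,2,3,4], [1,2,3,4]

Hence C_0 ≅ Z^5, C_1 ≅ Z^10, C_2 ≅ Z^10, C_3 ≅ Z^5.

The boundary map ∂_1: C_1 → C_0 sends each edge [p,q] (with p < q) to q − p. For instance
  ∂[1,4] = [4] − [1].
The resulting 5×10 matrix has rank 4, and its Smith normal form has invariant factors (1,1,1,1).

Boundary ∂_2: C_2 → C_1 sends each 2-simplex [p,q,r] to [q,r] − [p,r] + [p,q]. For instance
  ∂[1,2,3] = [2,3] − [1,3] + [1,2],
  ∂[0,2,3] = [2,3] − [0,3] + [0,2].
The resulting 10×10 matrix has rank 6, and its Smith normal form has invariant factors (1,1,1,1,1,1).

∂_3: C_3 → C_2 sends each 3-simplex σ to the alternating sum Σ_i (−1)^i (σ with its i-th vertex removed). For instance
  ∂[0,1,2,3] = [1,2,3] − [0,2,3] + [0,1,3] − [0,1,2],
  ∂[0,1,2,4] = [1,2,4] − [0,2,4] + [0,1,4] − [0,1,2].
The resulting 10×5 matrix has rank 4, and its Smith normal form has invariant factors (1,1,1,1).

Now H_k = ker ∂_k / im ∂_{k+1}, so:

  H_3: rank ker ∂_3 − rank ∂_4 = (5 − 4) − 0 = 1, and there is no ∂_4, so H_3 ≅ Z.

(K is a triangulation of the 3-sphere S^3.)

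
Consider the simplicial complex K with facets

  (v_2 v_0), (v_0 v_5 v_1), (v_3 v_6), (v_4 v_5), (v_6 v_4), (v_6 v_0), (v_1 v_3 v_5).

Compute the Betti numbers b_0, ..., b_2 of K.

Order the vertices as v_0 < v_1 < v_2 < v_3 < v_4 < v_5 < v_6. Listing each simplex with vertices in this order, K has dimension 2 with simplices:

  0-simplices (7): [v_0], [v_1], [v_2], [v_3], [v_4], [v_5], [v_6]
  1-simplices (10): [v_0,v_1], [v_0,v_2], [v_0,v_5], [v_0,v_6], [v_1,v_3], [v_1,v_5], [v_3,v_5], [v_3,v_6], [v_4,v_5], [v_4,v_6]
  2-simplices (2): [v_0,v_1,v_5], [v_1,v_3,v_5]

giving chain groups C_0 ≅ Z^7, C_1 ≅ Z^10, C_2 ≅ Z^2.

∂_1: C_1 → C_0 sends each edge [p,q] (with p < q) to q − p.
The 7×10 boundary matrix has rank 6 and Smith normal form diag(1,1,1,1,1,1).

Boundary ∂_2: C_2 → C_1 maps a triangle to the signed sum of its edges. For instance
  ∂[v_0,v_1,v_5] = [v_1,v_5] − [v_0,v_5] + [v_0,v_1],
  ∂[v_1,v_3,v_5] = [v_3,v_5] − [v_1,v_5] + [v_1,v_3].
The 10×2 boundary matrix has rank 2 and Smith normal form diag(1,1).

Now H_k = ker ∂_k / im ∂_{k+1}, so:

  H_0: rank C_0 − rank ∂_1 = 7 − 6 = 1, and the invariant factors of ∂_1 are all 1, so H_0 = Z.
  H_1: rank ker ∂_1 − rank ∂_2 = (10 − 6) − 2 = 2, and the invariant factors of ∂_2 are all 1, so H_1 = Z^2.
  H_2: rank ker ∂_2 − rank ∂_3 = (2 − 2) − 0 = 0, and there is no ∂_3, so H_2 = 0.

As a check, the Euler characteristic is 7 − 10 + 2 = -1, which agrees with 1 − 2 + 0 = -1.

Hence the Betti numbers are b_0 = 1, b_1 = 2, b_2 = 0.

b_0 = 1, b_1 = 2, b_2 = 0.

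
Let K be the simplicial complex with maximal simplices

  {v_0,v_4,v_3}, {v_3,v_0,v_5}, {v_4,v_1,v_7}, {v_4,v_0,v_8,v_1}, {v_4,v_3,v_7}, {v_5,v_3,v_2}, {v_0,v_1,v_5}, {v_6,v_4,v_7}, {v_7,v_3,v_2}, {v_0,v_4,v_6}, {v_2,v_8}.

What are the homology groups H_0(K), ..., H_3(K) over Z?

Order the vertices as v_0 < v_1 < v_2 < v_3 < v_4 < v_5 < v_6 < v_7 < v_8. Listing each simplex with vertices in this order, K has dimension 3 with simplices:

  0-simplices (9): [v_0], [v_1], [v_2], [v_3], [v_4], [v_5], [v_6], [v_7], [v_8]
  1-simplices (21): (21 of them)
  2-simplices (13): (13 of them)
  3-simplices (1): [v_0,v_1,v_4,v_8]

giving chain groups C_0 ≅ Z^9, C_1 ≅ Z^21, C_2 ≅ Z^13, C_3 ≅ Z^1.

The boundary map ∂_1: C_1 → C_0 sends each edge [p,q] (with p < q) to q − p. For instance
  ∂[v_3,v_5] = [v_5] − [v_3].
The resulting 9×21 matrix has rank 8, and its Smith normal form has invariant factors (1,1,1,1,1,1,1,1).

∂_2: C_2 → C_1 sends each 2-simplex [p,q,r] to [q,r] − [p,r] + [p,q]. For instance
  ∂[v_2,v_3,v_7] = [v_3,v_7] − [v_2,v_7] + [v_2,v_3],
  ∂[v_0,v_3,v_4] = [v_3,v_4] − [v_0,v_4] + [v_0,v_3].
The 21×13 boundary matrix has rank 12 and Smith normal form diag(1,1,1,1,1,1,1,1,1,1,1,1).

∂_3: C_3 → C_2 sends each 3-simplex σ to the alternating sum Σ_i (−1)^i (σ with its i-th vertex removed). For instance
  ∂[v_0,v_1,v_4,v_8] = [v_1,v_4,v_8] − [v_0,v_4,v_8] + [v_0,v_1,v_8] − [v_0,v_1,v_4].
The resulting 13×1 matrix has rank 1, and its Smith normal form has invariant factors (1).

Computing H_k = (kernel of ∂_k) / (image of ∂_{k+1}):

  H_0: rank C_0 − rank ∂_1 = 9 − 8 = 1, and the invariant factors of ∂_1 are all 1, so H_0 = Z.
  H_1: rank ker ∂_1 − rank ∂_2 = (21 − 8) − 12 = 1, and the invariant factors of ∂_2 are all 1, so H_1 = Z.
  H_2: rank ker ∂_2 − rank ∂_3 = (13 − 12) − 1 = 0, and the invariant factors of ∂_3 are all 1, so H_2 = 0.
  H_3: rank ker ∂_3 − rank ∂_4 = (1 − 1) − 0 = 0, and there is no ∂_4, so H_3 = 0.

As a check, the Euler characteristic is 9 − 21 + 13 − 1 = 0, which agrees with 1 − 1 + 0 − 0 = 0.

H_0 ≅ Z,  H_1 ≅ Z,  H_2 = 0,  H_3 = 0.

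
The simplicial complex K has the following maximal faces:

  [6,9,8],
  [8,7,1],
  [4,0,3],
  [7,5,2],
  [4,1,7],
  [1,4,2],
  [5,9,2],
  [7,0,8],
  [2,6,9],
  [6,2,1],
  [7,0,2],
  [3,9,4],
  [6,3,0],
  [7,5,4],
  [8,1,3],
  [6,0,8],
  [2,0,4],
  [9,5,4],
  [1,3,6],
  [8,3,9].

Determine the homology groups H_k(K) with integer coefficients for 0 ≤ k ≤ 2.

Take the total order 0 < 1 < 2 < 3 < 4 < 5 < 6 < 7 < 8 < 9 on the vertex set. Then K (dimension 2) consists of the simplices:

  0-simplices (10): [0], [1], [2], [3], [4], [5], [6], [7], [8], [9]
  1-simplices (30): (30 of them)
  2-simplices (20): (20 of them)

giving chain groups C_0 ≅ Z^10, C_1 ≅ Z^30, C_2 ≅ Z^20.

∂_1: C_1 → C_0 is given by ∂[p,q] = [q] − [p]. For instance
  ∂[2,6] = [6] − [2].
The resulting 10×30 matrix has rank 9, and its Smith normal form has invariant factors (1,1,1,1,1,1,1,1,1).

Boundary ∂_2: C_2 → C_1 sends each 2-simplex [p,q,r] to [q,r] − [p,r] + [p,q]. For instance
  ∂[1,2,6] = [2,6] − [1,6] + [1,2],
  ∂[1,3,8] = [3,8] − [1,8] + [1,3].
The 30×20 boundary matrix has rank 20 and Smith normal form diag(1,1,1,1,1,1,1,1,1,1,1,1,1,1,1,1,1,1,1,2).

Computing H_k = (kernel of ∂_k) / (image of ∂_{k+1}):

  H_0: rank C_0 − rank ∂_1 = 10 − 9 = 1, and the invariant factors of ∂_1 are all 1, so H_0 ≅ Z.
  H_1: rank ker ∂_1 − rank ∂_2 = (30 − 9) − 20 = 1, and ∂_2 has invariant factor 2 > 1, so H_1 ≅ Z ⊕ Z/2.
  H_2: rank ker ∂_2 − rank ∂_3 = (20 − 20) − 0 = 0, and there is no ∂_3, so H_2 ≅ 0.

H_0 = Z,  H_1 = Z ⊕ Z/2,  H_2 = 0.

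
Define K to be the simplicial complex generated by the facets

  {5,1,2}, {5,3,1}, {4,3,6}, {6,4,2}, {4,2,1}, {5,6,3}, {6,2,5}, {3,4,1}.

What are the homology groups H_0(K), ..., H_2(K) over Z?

We work with the vertex ordering 1 < 2 < 3 < 4 < 5 < 6. The simplices of K, each written with vertices in increasing order, are:

  0-simplices (6): [1], [2], [3], [4], [5], [6]
  1-simplices (12): [1,2], [1,3], [1,4], [1,5], [2,4], [2,5], [2,6], [3,4], [3,5], [3,6], [4,6], [5,6]
  2-simplices (8): [1,2,4], [1,2,5], [1,3,4], [1,3,5], [2,4,6], [2,5,6], [3,4,6], [3,5,6]

so the chain groups are C_0 ≅ Z^6, C_1 ≅ Z^12, C_2 ≅ Z^8.

∂_1: C_1 → C_0 is given by ∂[p,q] = [q] − [p].
This gives a 6×12 integer matrix of rank 5; reducing to Smith normal form yields diagonal entries (1,1,1,1,1).

Boundary ∂_2: C_2 → C_1 acts by ∂[p,q,r] = [q,r] − [p,r] + [p,q]. For instance
  ∂[2,4,6] = [4,6] − [2,6] + [2,4],
  ∂[3,4,6] = [4,6] − [3,6] + [3,4].
This gives a 12×8 integer matrix of rank 7; reducing to Smith normal form yields diagonal entries (1,1,1,1,1,1,1).

Computing H_k = (kernel of ∂_k) / (image of ∂_{k+1}):

  H_0: rank C_0 − rank ∂_1 = 6 − 5 = 1, and the invariant factors of ∂_1 are all 1, so H_0 ≅ Z.
  H_1: rank ker ∂_1 − rank ∂_2 = (12 − 5) − 7 = 0, and the invariant factors of ∂_2 are all 1, so H_1 ≅ 0.
  H_2: rank ker ∂_2 − rank ∂_3 = (8 − 7) − 0 = 1, and there is no ∂_3, so H_2 ≅ Z.

H_0 ≅ Z,  H_1 = 0,  H_2 ≅ Z.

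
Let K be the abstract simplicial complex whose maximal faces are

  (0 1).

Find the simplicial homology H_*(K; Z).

K has 2 vertices, 1 edge.
rank ∂_0 = 0, rank ∂_1 = 1 ⇒ b_0 = 2 − 0 − 1 = 1; all invariant factors of ∂_1 are 1 so no torsion. So H_0 = Z.
rank ∂_1 = 1, rank ∂_2 = 0 ⇒ b_1 = 1 − 1 − 0 = 0. So H_1 = 0.

H_0 ≅ Z,  H_1 = 0.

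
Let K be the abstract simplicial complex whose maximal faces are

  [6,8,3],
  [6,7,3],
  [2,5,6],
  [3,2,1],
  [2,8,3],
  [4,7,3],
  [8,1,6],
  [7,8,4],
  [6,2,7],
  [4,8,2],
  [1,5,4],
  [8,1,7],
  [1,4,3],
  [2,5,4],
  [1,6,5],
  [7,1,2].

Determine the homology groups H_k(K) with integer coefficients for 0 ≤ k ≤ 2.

Order the vertices as 1 < 2 < 3 < 4 < 5 < 6 < 7 < 8. Listing each simplex with vertices in this order, K has dimension 2 with simplices:

  0-simplices (8): [1], [2], [3], [4], [5], [6], [7], [8]
  1-simplices (24): (24 of them)
  2-simplices (16): [1,2,3], [1,2,7], [1,3,4], [1,4,5], [1,5,6], [1,6,8], [1,7,8], [2,3,8], [2,4,5], [2,4,8], [2,5,6], [2,6,7], [3,4,7], [3,6,7], [3,6,8], [4,7,8]

giving chain groups C_0 ≅ Z^8, C_1 ≅ Z^24, C_2 ≅ Z^16.

Boundary ∂_1: C_1 → C_0 maps an edge to its endpoints' difference, ∂[p,q] = q − p. For instance
  ∂[6,8] = [8] − [6].
This gives a 8×24 integer matrix of rank 7; reducing to Smith normal form yields diagonal entries (1,1,1,1,1,1,1).

∂_2: C_2 → C_1 sends each 2-simplex [p,q,r] to [q,r] − [p,r] + [p,q]. For instance
  ∂[3,6,8] = [6,8] − [3,8] + [3,6],
  ∂[2,3,8] = [3,8] − [2,8] + [2,3].
This gives a 24×16 integer matrix of rank 15; reducing to Smith normal form yields diagonal entries (1,1,1,1,1,1,1,1,1,1,1,1,1,1,1).

Now H_k = ker ∂_k / im ∂_{k+1}, so:

  H_0: rank C_0 − rank ∂_1 = 8 − 7 = 1, and the invariant factors of ∂_1 are all 1, so H_0 = Z.
  H_1: rank ker ∂_1 − rank ∂_2 = (24 − 7) − 15 = 2, and the invariant factors of ∂_2 are all 1, so H_1 = Z^2.
  H_2: rank ker ∂_2 − rank ∂_3 = (16 − 15) − 0 = 1, and there is no ∂_3, so H_2 = Z.

H_0 ≅ Z,  H_1 ≅ Z^2,  H_2 ≅ Z.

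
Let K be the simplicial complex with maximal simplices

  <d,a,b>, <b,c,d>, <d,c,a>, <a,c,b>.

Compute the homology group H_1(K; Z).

Order the vertices as a < b < c < d. Listing each simplex with vertices in this order, K has dimension 2 with simplices:

  0-simplices (4): a, b, c, d
  1-simplices (6): ab, ac, ad, bc, bd, cd
  2-simplices (4): abc, abd, acd, bcd

Hence C_0 ≅ Z^4, C_1 ≅ Z^6, C_2 ≅ Z^4.

Boundary ∂_1: C_1 → C_0 is given by ∂[p,q] = [q] − [p].
This gives a 4×6 integer matrix of rank 3; reducing to Smith normal form yields diagonal entries (1,1,1).

∂_2: C_2 → C_1 maps a triangle to the signed sum of its edges. For instance
  ∂bcd = cd − bd + bc,
  ∂abd = bd − ad + ab.
The resulting 6×4 matrix has rank 3, and its Smith normal form has invariant factors (1,1,1).

From H_k ≅ ker(∂_k) / im(∂_{k+1}) we obtain:

  H_1: rank ker ∂_1 − rank ∂_2 = (6 − 3) − 3 = 0, and the invariant factors of ∂_2 are all 1, so H_1 = 0.

H_1 ≅ 0.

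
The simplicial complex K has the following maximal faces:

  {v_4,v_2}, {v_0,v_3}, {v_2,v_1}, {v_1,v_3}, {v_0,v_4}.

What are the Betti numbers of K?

b_0 = 1, b_1 = 1.

Fix the vertex order v_0 < v_1 < v_2 < v_3 < v_4 and write every simplex with vertices in increasing order. Then dim K = 1 and the simplices of K are:

  0-simplices (5): [v_0], [v_1], [v_2], [v_3], [v_4]
  1-simplices (5): [v_0,v_3], [v_0,v_4], [v_1,v_2], [v_1,v_3], [v_2,v_4]

so the chain groups are C_0 ≅ Z^5, C_1 ≅ Z^5.

Boundary ∂_1: C_1 → C_0 sends each edge [p,q] (with p < q) to q − p. For instance
  ∂[v_0,v_4] = [v_4] − [v_0].
The 5×5 boundary matrix has rank 4 and Smith normal form diag(1,1,1,1).

Computing H_k = (kernel of ∂_k) / (image of ∂_{k+1}):

  H_0: rank C_0 − rank ∂_1 = 5 − 4 = 1, and the invariant factors of ∂_1 are all 1, so H_0 = Z.
  H_1: rank ker ∂_1 − rank ∂_2 = (5 − 4) − 0 = 1, and there is no ∂_2, so H_1 = Z.

Hence the Betti numbers are b_0 = 1, b_1 = 1.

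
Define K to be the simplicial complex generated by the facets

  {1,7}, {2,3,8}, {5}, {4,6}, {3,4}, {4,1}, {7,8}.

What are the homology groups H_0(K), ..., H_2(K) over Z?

Order the vertices as 1 < 2 < 3 < 4 < 5 < 6 < 7 < 8. Listing each simplex with vertices in this order, K has dimension 2 with simplices:

  0-simplices (8): [1], [2], [3], [4], [5], [6], [7], [8]
  1-simplices (8): [1,4], [1,7], [2,3], [2,8], [3,4], [3,8], [4,6], [7,8]
  2-simplices (1): [2,3,8]

giving chain groups C_0 ≅ Z^8, C_1 ≅ Z^8, C_2 ≅ Z^1.

The boundary map ∂_1: C_1 → C_0 sends each edge [p,q] (with p < q) to q − p.
The resulting 8×8 matrix has rank 6, and its Smith normal form has invariant factors (1,1,1,1,1,1).

Boundary ∂_2: C_2 → C_1 sends each 2-simplex [p,q,r] to [q,r] − [p,r] + [p,q]. For instance
  ∂[2,3,8] = [3,8] − [2,8] + [2,3].
This gives a 8×1 integer matrix of rank 1; reducing to Smith normal form yields diagonal entries (1).

Computing H_k = (kernel of ∂_k) / (image of ∂_{k+1}):

  H_0: rank C_0 − rank ∂_1 = 8 − 6 = 2, and the invariant factors of ∂_1 are all 1, so H_0 ≅ Z^2.
  H_1: rank ker ∂_1 − rank ∂_2 = (8 − 6) − 1 = 1, and the invariant factors of ∂_2 are all 1, so H_1 ≅ Z.
  H_2: rank ker ∂_2 − rank ∂_3 = (1 − 1) − 0 = 0, and there is no ∂_3, so H_2 ≅ 0.

H_0 ≅ Z^2,  H_1 ≅ Z,  H_2 = 0.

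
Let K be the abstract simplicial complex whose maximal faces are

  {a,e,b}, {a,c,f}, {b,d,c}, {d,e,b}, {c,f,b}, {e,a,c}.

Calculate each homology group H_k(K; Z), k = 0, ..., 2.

H_0 = Z,  H_1 = Z,  H_2 = 0.

Fix the vertex order a < b < c < d < e < f and write every simplex with vertices in increasing order. Then dim K = 2 and the simplices of K are:

  0-simplices (6): a, b, c, d, e, f
  1-simplices (12): ab, ac, ae, af, bc, bd, be, bf, cd, ce, cf, de
  2-simplices (6): abe, ace, acf, bcd, bcf, bde

giving chain groups C_0 ≅ Z^6, C_1 ≅ Z^12, C_2 ≅ Z^6.

∂_1: C_1 → C_0 sends each edge [p,q] (with p < q) to q − p. For instance
  ∂bd = d − b.
As a 6×12 matrix over Z this has rank 5, with invariant factors (1,1,1,1,1).

Boundary ∂_2: C_2 → C_1 sends each 2-simplex [p,q,r] to [q,r] − [p,r] + [p,q]. For instance
  ∂bcf = cf − bf + bc,
  ∂ace = ce − ae + ac.
This gives a 12×6 integer matrix of rank 6; reducing to Smith normal form yields diagonal entries (1,1,1,1,1,1).

From H_k ≅ ker(∂_k) / im(∂_{k+1}) we obtain:

  H_0: rank C_0 − rank ∂_1 = 6 − 5 = 1, and the invariant factors of ∂_1 are all 1, so H_0 = Z.
  H_1: rank ker ∂_1 − rank ∂_2 = (12 − 5) − 6 = 1, and the invariant factors of ∂_2 are all 1, so H_1 = Z.
  H_2: rank ker ∂_2 − rank ∂_3 = (6 − 6) − 0 = 0, and there is no ∂_3, so H_2 = 0.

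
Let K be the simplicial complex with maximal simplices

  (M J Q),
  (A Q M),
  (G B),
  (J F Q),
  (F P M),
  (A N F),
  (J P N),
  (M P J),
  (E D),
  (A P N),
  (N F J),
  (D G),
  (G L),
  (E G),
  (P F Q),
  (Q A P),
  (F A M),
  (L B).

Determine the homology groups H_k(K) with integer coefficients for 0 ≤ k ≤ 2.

Take the total order A < B < D < E < F < G < J < L < M < N < P < Q on the vertex set. Then K (dimension 2) consists of the simplices:

  0-simplices (12): A, B, D, E, F, G, J, L, M, N, P, Q
  1-simplices (24): AF, AM, AN, AP, AQ, BG, BL, DE, DG, EG, FJ, FM, FN, FP, FQ, GL, JM, JN, JP, JQ, MP, MQ, NP, PQ
  2-simplices (12): AFM, AFN, AMQ, ANP, APQ, FJN, FJQ, FMP, FPQ, JMP, JMQ, JNP

giving chain groups C_0 ≅ Z^12, C_1 ≅ Z^24, C_2 ≅ Z^12.

The boundary map ∂_1: C_1 → C_0 is given by ∂[p,q] = [q] − [p]. For instance
  ∂JQ = Q − J.
The resulting 12×24 matrix has rank 10, and its Smith normal form has invariant factors (1,1,1,1,1,1,1,1,1,1).

∂_2: C_2 → C_1 acts by ∂[p,q,r] = [q,r] − [p,r] + [p,q]. For instance
  ∂AFM = FM − AM + AF,
  ∂ANP = NP − AP + AN.
The resulting 24×12 matrix has rank 12, and its Smith normal form has invariant factors (1,1,1,1,1,1,1,1,1,1,1,2).

Now H_k = ker ∂_k / im ∂_{k+1}, so:

  H_0: rank C_0 − rank ∂_1 = 12 − 10 = 2, and the invariant factors of ∂_1 are all 1, so H_0 = Z^2.
  H_1: rank ker ∂_1 − rank ∂_2 = (24 − 10) − 12 = 2, and ∂_2 has invariant factor 2 > 1, so H_1 = Z^2 ⊕ Z/2Z.
  H_2: rank ker ∂_2 − rank ∂_3 = (12 − 12) − 0 = 0, and there is no ∂_3, so H_2 = 0.

(K is a triangulation of the disjoint union of the real projective plane RP^2 and a wedge of 2 circles.)

H_0 ≅ Z^2,  H_1 ≅ Z^2 ⊕ Z/2Z,  H_2 = 0.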